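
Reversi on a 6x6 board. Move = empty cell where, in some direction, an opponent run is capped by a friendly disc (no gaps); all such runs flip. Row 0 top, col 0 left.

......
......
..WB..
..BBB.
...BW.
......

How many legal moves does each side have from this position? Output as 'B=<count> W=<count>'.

Answer: B=6 W=2

Derivation:
-- B to move --
(1,1): flips 1 -> legal
(1,2): flips 1 -> legal
(1,3): no bracket -> illegal
(2,1): flips 1 -> legal
(3,1): no bracket -> illegal
(3,5): no bracket -> illegal
(4,5): flips 1 -> legal
(5,3): no bracket -> illegal
(5,4): flips 1 -> legal
(5,5): flips 1 -> legal
B mobility = 6
-- W to move --
(1,2): no bracket -> illegal
(1,3): no bracket -> illegal
(1,4): no bracket -> illegal
(2,1): no bracket -> illegal
(2,4): flips 2 -> legal
(2,5): no bracket -> illegal
(3,1): no bracket -> illegal
(3,5): no bracket -> illegal
(4,1): no bracket -> illegal
(4,2): flips 2 -> legal
(4,5): no bracket -> illegal
(5,2): no bracket -> illegal
(5,3): no bracket -> illegal
(5,4): no bracket -> illegal
W mobility = 2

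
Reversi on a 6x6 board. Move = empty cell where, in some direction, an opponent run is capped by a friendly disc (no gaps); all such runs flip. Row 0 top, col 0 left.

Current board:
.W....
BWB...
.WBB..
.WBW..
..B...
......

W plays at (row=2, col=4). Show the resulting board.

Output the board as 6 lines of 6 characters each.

Place W at (2,4); scan 8 dirs for brackets.
Dir NW: first cell '.' (not opp) -> no flip
Dir N: first cell '.' (not opp) -> no flip
Dir NE: first cell '.' (not opp) -> no flip
Dir W: opp run (2,3) (2,2) capped by W -> flip
Dir E: first cell '.' (not opp) -> no flip
Dir SW: first cell 'W' (not opp) -> no flip
Dir S: first cell '.' (not opp) -> no flip
Dir SE: first cell '.' (not opp) -> no flip
All flips: (2,2) (2,3)

Answer: .W....
BWB...
.WWWW.
.WBW..
..B...
......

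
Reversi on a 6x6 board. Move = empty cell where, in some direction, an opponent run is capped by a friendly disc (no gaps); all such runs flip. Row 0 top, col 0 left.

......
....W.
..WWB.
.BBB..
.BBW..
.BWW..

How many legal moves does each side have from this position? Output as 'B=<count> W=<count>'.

-- B to move --
(0,3): no bracket -> illegal
(0,4): flips 1 -> legal
(0,5): flips 2 -> legal
(1,1): flips 1 -> legal
(1,2): flips 1 -> legal
(1,3): flips 2 -> legal
(1,5): no bracket -> illegal
(2,1): flips 2 -> legal
(2,5): no bracket -> illegal
(3,4): no bracket -> illegal
(4,4): flips 1 -> legal
(5,4): flips 3 -> legal
B mobility = 8
-- W to move --
(1,3): no bracket -> illegal
(1,5): no bracket -> illegal
(2,0): flips 2 -> legal
(2,1): flips 1 -> legal
(2,5): flips 1 -> legal
(3,0): flips 1 -> legal
(3,4): flips 1 -> legal
(3,5): no bracket -> illegal
(4,0): flips 3 -> legal
(4,4): flips 1 -> legal
(5,0): flips 3 -> legal
W mobility = 8

Answer: B=8 W=8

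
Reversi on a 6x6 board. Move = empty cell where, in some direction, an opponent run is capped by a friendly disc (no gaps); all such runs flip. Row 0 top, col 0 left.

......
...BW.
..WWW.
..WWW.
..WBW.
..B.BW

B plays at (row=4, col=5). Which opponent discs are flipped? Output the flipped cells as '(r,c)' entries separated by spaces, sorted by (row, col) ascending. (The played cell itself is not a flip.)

Answer: (4,4)

Derivation:
Dir NW: opp run (3,4) (2,3), next='.' -> no flip
Dir N: first cell '.' (not opp) -> no flip
Dir NE: edge -> no flip
Dir W: opp run (4,4) capped by B -> flip
Dir E: edge -> no flip
Dir SW: first cell 'B' (not opp) -> no flip
Dir S: opp run (5,5), next=edge -> no flip
Dir SE: edge -> no flip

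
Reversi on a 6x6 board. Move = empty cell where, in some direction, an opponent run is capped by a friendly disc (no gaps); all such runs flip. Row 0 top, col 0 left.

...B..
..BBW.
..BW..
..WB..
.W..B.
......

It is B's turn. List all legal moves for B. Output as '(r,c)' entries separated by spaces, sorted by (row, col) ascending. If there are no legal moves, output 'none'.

(0,4): no bracket -> illegal
(0,5): no bracket -> illegal
(1,5): flips 1 -> legal
(2,1): no bracket -> illegal
(2,4): flips 1 -> legal
(2,5): flips 1 -> legal
(3,0): no bracket -> illegal
(3,1): flips 1 -> legal
(3,4): flips 1 -> legal
(4,0): no bracket -> illegal
(4,2): flips 1 -> legal
(4,3): no bracket -> illegal
(5,0): no bracket -> illegal
(5,1): no bracket -> illegal
(5,2): no bracket -> illegal

Answer: (1,5) (2,4) (2,5) (3,1) (3,4) (4,2)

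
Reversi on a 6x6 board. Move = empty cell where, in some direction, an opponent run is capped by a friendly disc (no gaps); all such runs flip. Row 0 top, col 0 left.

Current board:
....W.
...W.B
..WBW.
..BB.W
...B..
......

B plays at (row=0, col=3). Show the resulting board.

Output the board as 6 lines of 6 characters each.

Answer: ...BW.
...B.B
..WBW.
..BB.W
...B..
......

Derivation:
Place B at (0,3); scan 8 dirs for brackets.
Dir NW: edge -> no flip
Dir N: edge -> no flip
Dir NE: edge -> no flip
Dir W: first cell '.' (not opp) -> no flip
Dir E: opp run (0,4), next='.' -> no flip
Dir SW: first cell '.' (not opp) -> no flip
Dir S: opp run (1,3) capped by B -> flip
Dir SE: first cell '.' (not opp) -> no flip
All flips: (1,3)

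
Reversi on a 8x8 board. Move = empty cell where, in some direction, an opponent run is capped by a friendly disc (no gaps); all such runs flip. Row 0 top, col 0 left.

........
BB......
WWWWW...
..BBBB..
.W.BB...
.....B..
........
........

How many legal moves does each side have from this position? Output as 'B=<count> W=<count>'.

Answer: B=7 W=9

Derivation:
-- B to move --
(1,2): flips 2 -> legal
(1,3): flips 2 -> legal
(1,4): flips 2 -> legal
(1,5): flips 1 -> legal
(2,5): no bracket -> illegal
(3,0): flips 1 -> legal
(3,1): flips 1 -> legal
(4,0): no bracket -> illegal
(4,2): no bracket -> illegal
(5,0): flips 1 -> legal
(5,1): no bracket -> illegal
(5,2): no bracket -> illegal
B mobility = 7
-- W to move --
(0,0): flips 2 -> legal
(0,1): flips 1 -> legal
(0,2): flips 1 -> legal
(1,2): no bracket -> illegal
(2,5): no bracket -> illegal
(2,6): no bracket -> illegal
(3,1): no bracket -> illegal
(3,6): no bracket -> illegal
(4,2): flips 2 -> legal
(4,5): flips 1 -> legal
(4,6): flips 1 -> legal
(5,2): no bracket -> illegal
(5,3): flips 2 -> legal
(5,4): flips 4 -> legal
(5,6): no bracket -> illegal
(6,4): no bracket -> illegal
(6,5): no bracket -> illegal
(6,6): flips 3 -> legal
W mobility = 9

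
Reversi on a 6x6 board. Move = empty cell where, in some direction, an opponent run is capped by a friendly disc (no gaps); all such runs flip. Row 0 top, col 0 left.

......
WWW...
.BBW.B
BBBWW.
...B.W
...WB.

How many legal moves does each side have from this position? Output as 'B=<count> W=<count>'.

-- B to move --
(0,0): flips 1 -> legal
(0,1): flips 1 -> legal
(0,2): flips 1 -> legal
(0,3): flips 1 -> legal
(1,3): flips 2 -> legal
(1,4): flips 1 -> legal
(2,0): no bracket -> illegal
(2,4): flips 1 -> legal
(3,5): flips 2 -> legal
(4,2): no bracket -> illegal
(4,4): flips 1 -> legal
(5,2): flips 1 -> legal
(5,5): no bracket -> illegal
B mobility = 10
-- W to move --
(1,3): no bracket -> illegal
(1,4): no bracket -> illegal
(1,5): no bracket -> illegal
(2,0): flips 2 -> legal
(2,4): no bracket -> illegal
(3,5): no bracket -> illegal
(4,0): no bracket -> illegal
(4,1): flips 3 -> legal
(4,2): flips 2 -> legal
(4,4): no bracket -> illegal
(5,2): flips 1 -> legal
(5,5): flips 1 -> legal
W mobility = 5

Answer: B=10 W=5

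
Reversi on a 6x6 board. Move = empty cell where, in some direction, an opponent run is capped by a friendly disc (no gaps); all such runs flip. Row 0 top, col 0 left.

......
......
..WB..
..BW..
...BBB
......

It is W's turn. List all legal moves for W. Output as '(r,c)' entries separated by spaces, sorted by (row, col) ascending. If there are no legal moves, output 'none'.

(1,2): no bracket -> illegal
(1,3): flips 1 -> legal
(1,4): no bracket -> illegal
(2,1): no bracket -> illegal
(2,4): flips 1 -> legal
(3,1): flips 1 -> legal
(3,4): no bracket -> illegal
(3,5): no bracket -> illegal
(4,1): no bracket -> illegal
(4,2): flips 1 -> legal
(5,2): no bracket -> illegal
(5,3): flips 1 -> legal
(5,4): no bracket -> illegal
(5,5): flips 1 -> legal

Answer: (1,3) (2,4) (3,1) (4,2) (5,3) (5,5)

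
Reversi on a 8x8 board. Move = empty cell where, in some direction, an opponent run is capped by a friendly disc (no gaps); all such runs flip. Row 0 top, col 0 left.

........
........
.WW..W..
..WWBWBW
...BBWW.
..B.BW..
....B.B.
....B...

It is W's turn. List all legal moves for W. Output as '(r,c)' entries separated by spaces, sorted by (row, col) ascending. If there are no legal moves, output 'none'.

(2,3): flips 1 -> legal
(2,4): no bracket -> illegal
(2,6): flips 1 -> legal
(2,7): flips 1 -> legal
(4,1): no bracket -> illegal
(4,2): flips 2 -> legal
(4,7): flips 1 -> legal
(5,1): no bracket -> illegal
(5,3): flips 3 -> legal
(5,6): no bracket -> illegal
(5,7): no bracket -> illegal
(6,1): flips 3 -> legal
(6,2): no bracket -> illegal
(6,3): flips 1 -> legal
(6,5): flips 2 -> legal
(6,7): no bracket -> illegal
(7,3): flips 1 -> legal
(7,5): no bracket -> illegal
(7,6): no bracket -> illegal
(7,7): flips 1 -> legal

Answer: (2,3) (2,6) (2,7) (4,2) (4,7) (5,3) (6,1) (6,3) (6,5) (7,3) (7,7)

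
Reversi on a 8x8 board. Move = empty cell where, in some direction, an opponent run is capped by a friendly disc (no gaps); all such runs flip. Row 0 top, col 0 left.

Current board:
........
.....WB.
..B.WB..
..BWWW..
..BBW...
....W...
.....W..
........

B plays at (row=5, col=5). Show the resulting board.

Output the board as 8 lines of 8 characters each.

Place B at (5,5); scan 8 dirs for brackets.
Dir NW: opp run (4,4) (3,3) capped by B -> flip
Dir N: first cell '.' (not opp) -> no flip
Dir NE: first cell '.' (not opp) -> no flip
Dir W: opp run (5,4), next='.' -> no flip
Dir E: first cell '.' (not opp) -> no flip
Dir SW: first cell '.' (not opp) -> no flip
Dir S: opp run (6,5), next='.' -> no flip
Dir SE: first cell '.' (not opp) -> no flip
All flips: (3,3) (4,4)

Answer: ........
.....WB.
..B.WB..
..BBWW..
..BBB...
....WB..
.....W..
........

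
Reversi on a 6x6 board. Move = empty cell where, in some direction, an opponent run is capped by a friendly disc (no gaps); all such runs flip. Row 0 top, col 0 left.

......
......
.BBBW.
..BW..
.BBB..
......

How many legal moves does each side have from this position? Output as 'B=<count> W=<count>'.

-- B to move --
(1,3): no bracket -> illegal
(1,4): no bracket -> illegal
(1,5): flips 2 -> legal
(2,5): flips 1 -> legal
(3,4): flips 1 -> legal
(3,5): no bracket -> illegal
(4,4): flips 1 -> legal
B mobility = 4
-- W to move --
(1,0): no bracket -> illegal
(1,1): flips 1 -> legal
(1,2): no bracket -> illegal
(1,3): flips 1 -> legal
(1,4): no bracket -> illegal
(2,0): flips 3 -> legal
(3,0): no bracket -> illegal
(3,1): flips 1 -> legal
(3,4): no bracket -> illegal
(4,0): no bracket -> illegal
(4,4): no bracket -> illegal
(5,0): no bracket -> illegal
(5,1): flips 1 -> legal
(5,2): no bracket -> illegal
(5,3): flips 1 -> legal
(5,4): no bracket -> illegal
W mobility = 6

Answer: B=4 W=6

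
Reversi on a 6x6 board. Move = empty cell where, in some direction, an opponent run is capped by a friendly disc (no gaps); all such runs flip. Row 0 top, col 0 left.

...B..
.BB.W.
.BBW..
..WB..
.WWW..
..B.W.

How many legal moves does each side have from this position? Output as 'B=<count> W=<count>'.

Answer: B=8 W=6

Derivation:
-- B to move --
(0,4): no bracket -> illegal
(0,5): no bracket -> illegal
(1,3): flips 1 -> legal
(1,5): no bracket -> illegal
(2,4): flips 1 -> legal
(2,5): flips 1 -> legal
(3,0): flips 1 -> legal
(3,1): flips 1 -> legal
(3,4): flips 2 -> legal
(4,0): no bracket -> illegal
(4,4): no bracket -> illegal
(4,5): no bracket -> illegal
(5,0): no bracket -> illegal
(5,1): flips 1 -> legal
(5,3): flips 1 -> legal
(5,5): no bracket -> illegal
B mobility = 8
-- W to move --
(0,0): no bracket -> illegal
(0,1): flips 1 -> legal
(0,2): flips 2 -> legal
(0,4): no bracket -> illegal
(1,0): flips 1 -> legal
(1,3): no bracket -> illegal
(2,0): flips 2 -> legal
(2,4): flips 1 -> legal
(3,0): no bracket -> illegal
(3,1): no bracket -> illegal
(3,4): flips 1 -> legal
(4,4): no bracket -> illegal
(5,1): no bracket -> illegal
(5,3): no bracket -> illegal
W mobility = 6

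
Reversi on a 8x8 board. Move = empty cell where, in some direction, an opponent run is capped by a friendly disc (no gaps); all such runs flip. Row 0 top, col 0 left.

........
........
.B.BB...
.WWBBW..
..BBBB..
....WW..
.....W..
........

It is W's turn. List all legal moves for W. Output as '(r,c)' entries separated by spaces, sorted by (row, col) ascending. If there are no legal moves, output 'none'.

(1,0): flips 1 -> legal
(1,1): flips 1 -> legal
(1,2): no bracket -> illegal
(1,3): flips 1 -> legal
(1,4): flips 4 -> legal
(1,5): no bracket -> illegal
(2,0): no bracket -> illegal
(2,2): flips 2 -> legal
(2,5): no bracket -> illegal
(3,0): no bracket -> illegal
(3,6): flips 1 -> legal
(4,1): no bracket -> illegal
(4,6): no bracket -> illegal
(5,1): no bracket -> illegal
(5,2): flips 1 -> legal
(5,3): flips 2 -> legal
(5,6): no bracket -> illegal

Answer: (1,0) (1,1) (1,3) (1,4) (2,2) (3,6) (5,2) (5,3)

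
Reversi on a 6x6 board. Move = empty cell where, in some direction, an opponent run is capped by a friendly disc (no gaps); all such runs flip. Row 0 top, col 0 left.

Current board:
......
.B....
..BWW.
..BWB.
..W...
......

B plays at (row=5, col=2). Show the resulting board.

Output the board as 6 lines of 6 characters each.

Answer: ......
.B....
..BWW.
..BWB.
..B...
..B...

Derivation:
Place B at (5,2); scan 8 dirs for brackets.
Dir NW: first cell '.' (not opp) -> no flip
Dir N: opp run (4,2) capped by B -> flip
Dir NE: first cell '.' (not opp) -> no flip
Dir W: first cell '.' (not opp) -> no flip
Dir E: first cell '.' (not opp) -> no flip
Dir SW: edge -> no flip
Dir S: edge -> no flip
Dir SE: edge -> no flip
All flips: (4,2)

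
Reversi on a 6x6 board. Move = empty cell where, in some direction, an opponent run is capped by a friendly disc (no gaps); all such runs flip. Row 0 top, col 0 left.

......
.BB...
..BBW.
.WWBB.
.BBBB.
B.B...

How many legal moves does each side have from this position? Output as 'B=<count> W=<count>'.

-- B to move --
(1,3): no bracket -> illegal
(1,4): flips 1 -> legal
(1,5): flips 1 -> legal
(2,0): flips 1 -> legal
(2,1): flips 2 -> legal
(2,5): flips 1 -> legal
(3,0): flips 2 -> legal
(3,5): no bracket -> illegal
(4,0): flips 1 -> legal
B mobility = 7
-- W to move --
(0,0): no bracket -> illegal
(0,1): no bracket -> illegal
(0,2): flips 2 -> legal
(0,3): no bracket -> illegal
(1,0): no bracket -> illegal
(1,3): flips 1 -> legal
(1,4): flips 1 -> legal
(2,0): no bracket -> illegal
(2,1): flips 2 -> legal
(2,5): no bracket -> illegal
(3,0): no bracket -> illegal
(3,5): flips 2 -> legal
(4,0): no bracket -> illegal
(4,5): no bracket -> illegal
(5,1): flips 3 -> legal
(5,3): flips 1 -> legal
(5,4): flips 3 -> legal
(5,5): no bracket -> illegal
W mobility = 8

Answer: B=7 W=8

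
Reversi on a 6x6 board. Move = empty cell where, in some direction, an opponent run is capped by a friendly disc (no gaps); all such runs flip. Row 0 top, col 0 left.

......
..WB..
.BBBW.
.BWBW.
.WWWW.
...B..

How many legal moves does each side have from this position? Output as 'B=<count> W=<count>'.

Answer: B=13 W=7

Derivation:
-- B to move --
(0,1): flips 1 -> legal
(0,2): flips 1 -> legal
(0,3): flips 1 -> legal
(1,1): flips 1 -> legal
(1,4): no bracket -> illegal
(1,5): flips 1 -> legal
(2,5): flips 1 -> legal
(3,0): no bracket -> illegal
(3,5): flips 3 -> legal
(4,0): no bracket -> illegal
(4,5): flips 1 -> legal
(5,0): flips 2 -> legal
(5,1): flips 2 -> legal
(5,2): flips 2 -> legal
(5,4): flips 2 -> legal
(5,5): flips 1 -> legal
B mobility = 13
-- W to move --
(0,2): flips 1 -> legal
(0,3): flips 3 -> legal
(0,4): no bracket -> illegal
(1,0): flips 1 -> legal
(1,1): flips 4 -> legal
(1,4): flips 2 -> legal
(2,0): flips 4 -> legal
(3,0): flips 2 -> legal
(4,0): no bracket -> illegal
(5,2): no bracket -> illegal
(5,4): no bracket -> illegal
W mobility = 7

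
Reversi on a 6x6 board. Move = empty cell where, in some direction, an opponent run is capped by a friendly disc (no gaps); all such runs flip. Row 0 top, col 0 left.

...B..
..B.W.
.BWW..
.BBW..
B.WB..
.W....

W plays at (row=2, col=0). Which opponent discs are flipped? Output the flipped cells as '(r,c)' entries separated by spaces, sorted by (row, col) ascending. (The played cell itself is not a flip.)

Answer: (2,1) (3,1)

Derivation:
Dir NW: edge -> no flip
Dir N: first cell '.' (not opp) -> no flip
Dir NE: first cell '.' (not opp) -> no flip
Dir W: edge -> no flip
Dir E: opp run (2,1) capped by W -> flip
Dir SW: edge -> no flip
Dir S: first cell '.' (not opp) -> no flip
Dir SE: opp run (3,1) capped by W -> flip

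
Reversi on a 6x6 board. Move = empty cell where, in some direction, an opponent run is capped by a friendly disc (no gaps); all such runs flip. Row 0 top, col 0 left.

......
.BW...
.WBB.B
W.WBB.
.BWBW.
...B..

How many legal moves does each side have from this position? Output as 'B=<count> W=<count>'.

-- B to move --
(0,1): flips 1 -> legal
(0,2): flips 1 -> legal
(0,3): no bracket -> illegal
(1,0): flips 2 -> legal
(1,3): flips 1 -> legal
(2,0): flips 1 -> legal
(3,1): flips 3 -> legal
(3,5): flips 1 -> legal
(4,0): no bracket -> illegal
(4,5): flips 1 -> legal
(5,1): flips 1 -> legal
(5,2): flips 2 -> legal
(5,4): flips 1 -> legal
(5,5): flips 1 -> legal
B mobility = 12
-- W to move --
(0,0): flips 3 -> legal
(0,1): flips 1 -> legal
(0,2): no bracket -> illegal
(1,0): flips 1 -> legal
(1,3): no bracket -> illegal
(1,4): flips 1 -> legal
(1,5): no bracket -> illegal
(2,0): no bracket -> illegal
(2,4): flips 4 -> legal
(3,1): no bracket -> illegal
(3,5): flips 2 -> legal
(4,0): flips 1 -> legal
(4,5): flips 2 -> legal
(5,0): flips 1 -> legal
(5,1): no bracket -> illegal
(5,2): flips 1 -> legal
(5,4): flips 1 -> legal
W mobility = 11

Answer: B=12 W=11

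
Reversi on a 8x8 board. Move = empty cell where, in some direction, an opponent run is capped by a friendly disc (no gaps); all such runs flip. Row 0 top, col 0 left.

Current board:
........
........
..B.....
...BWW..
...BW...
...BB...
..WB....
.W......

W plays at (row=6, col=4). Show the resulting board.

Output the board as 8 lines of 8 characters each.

Answer: ........
........
..B.....
...BWW..
...BW...
...BW...
..WWW...
.W......

Derivation:
Place W at (6,4); scan 8 dirs for brackets.
Dir NW: opp run (5,3), next='.' -> no flip
Dir N: opp run (5,4) capped by W -> flip
Dir NE: first cell '.' (not opp) -> no flip
Dir W: opp run (6,3) capped by W -> flip
Dir E: first cell '.' (not opp) -> no flip
Dir SW: first cell '.' (not opp) -> no flip
Dir S: first cell '.' (not opp) -> no flip
Dir SE: first cell '.' (not opp) -> no flip
All flips: (5,4) (6,3)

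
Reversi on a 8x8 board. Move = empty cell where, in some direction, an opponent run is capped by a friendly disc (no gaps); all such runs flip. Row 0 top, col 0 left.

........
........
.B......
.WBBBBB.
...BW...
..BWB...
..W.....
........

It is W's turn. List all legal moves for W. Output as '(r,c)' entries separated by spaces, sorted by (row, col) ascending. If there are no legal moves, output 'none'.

(1,0): no bracket -> illegal
(1,1): flips 1 -> legal
(1,2): no bracket -> illegal
(2,0): no bracket -> illegal
(2,2): flips 1 -> legal
(2,3): flips 2 -> legal
(2,4): flips 1 -> legal
(2,5): no bracket -> illegal
(2,6): flips 1 -> legal
(2,7): no bracket -> illegal
(3,0): no bracket -> illegal
(3,7): flips 5 -> legal
(4,1): no bracket -> illegal
(4,2): flips 2 -> legal
(4,5): no bracket -> illegal
(4,6): no bracket -> illegal
(4,7): no bracket -> illegal
(5,1): flips 1 -> legal
(5,5): flips 1 -> legal
(6,1): no bracket -> illegal
(6,3): no bracket -> illegal
(6,4): flips 1 -> legal
(6,5): no bracket -> illegal

Answer: (1,1) (2,2) (2,3) (2,4) (2,6) (3,7) (4,2) (5,1) (5,5) (6,4)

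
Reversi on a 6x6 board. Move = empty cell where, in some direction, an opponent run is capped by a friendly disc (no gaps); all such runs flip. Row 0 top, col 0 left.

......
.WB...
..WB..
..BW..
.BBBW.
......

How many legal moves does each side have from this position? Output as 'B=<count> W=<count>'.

Answer: B=5 W=8

Derivation:
-- B to move --
(0,0): no bracket -> illegal
(0,1): no bracket -> illegal
(0,2): no bracket -> illegal
(1,0): flips 1 -> legal
(1,3): no bracket -> illegal
(2,0): no bracket -> illegal
(2,1): flips 1 -> legal
(2,4): flips 1 -> legal
(3,1): no bracket -> illegal
(3,4): flips 1 -> legal
(3,5): no bracket -> illegal
(4,5): flips 1 -> legal
(5,3): no bracket -> illegal
(5,4): no bracket -> illegal
(5,5): no bracket -> illegal
B mobility = 5
-- W to move --
(0,1): no bracket -> illegal
(0,2): flips 1 -> legal
(0,3): no bracket -> illegal
(1,3): flips 2 -> legal
(1,4): no bracket -> illegal
(2,1): no bracket -> illegal
(2,4): flips 1 -> legal
(3,0): no bracket -> illegal
(3,1): flips 1 -> legal
(3,4): no bracket -> illegal
(4,0): flips 3 -> legal
(5,0): no bracket -> illegal
(5,1): flips 1 -> legal
(5,2): flips 2 -> legal
(5,3): flips 1 -> legal
(5,4): no bracket -> illegal
W mobility = 8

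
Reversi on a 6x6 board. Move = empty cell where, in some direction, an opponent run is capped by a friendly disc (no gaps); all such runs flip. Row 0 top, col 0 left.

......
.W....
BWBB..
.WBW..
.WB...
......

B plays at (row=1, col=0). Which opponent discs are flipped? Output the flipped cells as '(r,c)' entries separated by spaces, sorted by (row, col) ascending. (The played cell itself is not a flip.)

Answer: (2,1)

Derivation:
Dir NW: edge -> no flip
Dir N: first cell '.' (not opp) -> no flip
Dir NE: first cell '.' (not opp) -> no flip
Dir W: edge -> no flip
Dir E: opp run (1,1), next='.' -> no flip
Dir SW: edge -> no flip
Dir S: first cell 'B' (not opp) -> no flip
Dir SE: opp run (2,1) capped by B -> flip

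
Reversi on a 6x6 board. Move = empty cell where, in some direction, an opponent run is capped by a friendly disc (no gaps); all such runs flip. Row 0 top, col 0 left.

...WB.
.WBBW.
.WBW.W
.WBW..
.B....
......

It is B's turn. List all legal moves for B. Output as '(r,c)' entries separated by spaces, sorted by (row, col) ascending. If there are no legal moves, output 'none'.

(0,0): flips 1 -> legal
(0,1): flips 3 -> legal
(0,2): flips 1 -> legal
(0,5): flips 2 -> legal
(1,0): flips 2 -> legal
(1,5): flips 1 -> legal
(2,0): flips 1 -> legal
(2,4): flips 2 -> legal
(3,0): flips 2 -> legal
(3,4): flips 2 -> legal
(3,5): no bracket -> illegal
(4,0): flips 1 -> legal
(4,2): no bracket -> illegal
(4,3): flips 2 -> legal
(4,4): flips 1 -> legal

Answer: (0,0) (0,1) (0,2) (0,5) (1,0) (1,5) (2,0) (2,4) (3,0) (3,4) (4,0) (4,3) (4,4)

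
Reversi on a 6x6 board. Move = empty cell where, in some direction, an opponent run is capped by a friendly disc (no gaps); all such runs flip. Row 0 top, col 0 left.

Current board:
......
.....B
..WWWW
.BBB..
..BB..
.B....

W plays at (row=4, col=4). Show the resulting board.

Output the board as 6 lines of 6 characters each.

Answer: ......
.....B
..WWWW
.BBW..
..BBW.
.B....

Derivation:
Place W at (4,4); scan 8 dirs for brackets.
Dir NW: opp run (3,3) capped by W -> flip
Dir N: first cell '.' (not opp) -> no flip
Dir NE: first cell '.' (not opp) -> no flip
Dir W: opp run (4,3) (4,2), next='.' -> no flip
Dir E: first cell '.' (not opp) -> no flip
Dir SW: first cell '.' (not opp) -> no flip
Dir S: first cell '.' (not opp) -> no flip
Dir SE: first cell '.' (not opp) -> no flip
All flips: (3,3)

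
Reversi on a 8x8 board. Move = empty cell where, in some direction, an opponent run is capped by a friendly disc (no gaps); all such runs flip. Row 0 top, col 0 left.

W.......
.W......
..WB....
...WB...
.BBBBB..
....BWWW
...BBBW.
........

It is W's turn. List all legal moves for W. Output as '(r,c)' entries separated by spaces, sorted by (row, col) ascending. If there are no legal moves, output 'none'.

Answer: (1,2) (1,3) (2,4) (3,5) (5,1) (5,3) (6,2) (7,3) (7,4) (7,5)

Derivation:
(1,2): flips 3 -> legal
(1,3): flips 1 -> legal
(1,4): no bracket -> illegal
(2,4): flips 1 -> legal
(2,5): no bracket -> illegal
(3,0): no bracket -> illegal
(3,1): no bracket -> illegal
(3,2): no bracket -> illegal
(3,5): flips 2 -> legal
(3,6): no bracket -> illegal
(4,0): no bracket -> illegal
(4,6): no bracket -> illegal
(5,0): no bracket -> illegal
(5,1): flips 1 -> legal
(5,2): no bracket -> illegal
(5,3): flips 2 -> legal
(6,2): flips 3 -> legal
(7,2): no bracket -> illegal
(7,3): flips 1 -> legal
(7,4): flips 1 -> legal
(7,5): flips 1 -> legal
(7,6): no bracket -> illegal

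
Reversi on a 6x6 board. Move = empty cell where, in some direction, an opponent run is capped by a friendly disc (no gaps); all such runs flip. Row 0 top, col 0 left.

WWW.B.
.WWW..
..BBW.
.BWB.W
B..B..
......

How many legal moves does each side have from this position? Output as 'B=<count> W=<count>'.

-- B to move --
(0,3): flips 1 -> legal
(1,0): no bracket -> illegal
(1,4): no bracket -> illegal
(1,5): flips 1 -> legal
(2,0): no bracket -> illegal
(2,1): flips 1 -> legal
(2,5): flips 1 -> legal
(3,4): no bracket -> illegal
(4,1): flips 1 -> legal
(4,2): flips 1 -> legal
(4,4): no bracket -> illegal
(4,5): no bracket -> illegal
B mobility = 6
-- W to move --
(0,3): no bracket -> illegal
(0,5): no bracket -> illegal
(1,4): flips 1 -> legal
(1,5): no bracket -> illegal
(2,0): no bracket -> illegal
(2,1): flips 2 -> legal
(3,0): flips 1 -> legal
(3,4): flips 2 -> legal
(4,1): no bracket -> illegal
(4,2): flips 1 -> legal
(4,4): flips 2 -> legal
(5,0): no bracket -> illegal
(5,1): no bracket -> illegal
(5,2): no bracket -> illegal
(5,3): flips 3 -> legal
(5,4): flips 1 -> legal
W mobility = 8

Answer: B=6 W=8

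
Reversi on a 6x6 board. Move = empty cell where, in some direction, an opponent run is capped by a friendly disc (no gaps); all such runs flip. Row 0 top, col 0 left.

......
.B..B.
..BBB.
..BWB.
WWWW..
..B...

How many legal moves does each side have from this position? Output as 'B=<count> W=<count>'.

Answer: B=6 W=9

Derivation:
-- B to move --
(3,0): flips 1 -> legal
(3,1): no bracket -> illegal
(4,4): flips 1 -> legal
(5,0): flips 1 -> legal
(5,1): flips 2 -> legal
(5,3): flips 2 -> legal
(5,4): flips 1 -> legal
B mobility = 6
-- W to move --
(0,0): flips 2 -> legal
(0,1): no bracket -> illegal
(0,2): no bracket -> illegal
(0,3): no bracket -> illegal
(0,4): no bracket -> illegal
(0,5): flips 3 -> legal
(1,0): no bracket -> illegal
(1,2): flips 2 -> legal
(1,3): flips 1 -> legal
(1,5): flips 1 -> legal
(2,0): no bracket -> illegal
(2,1): flips 1 -> legal
(2,5): flips 1 -> legal
(3,1): flips 1 -> legal
(3,5): flips 1 -> legal
(4,4): no bracket -> illegal
(4,5): no bracket -> illegal
(5,1): no bracket -> illegal
(5,3): no bracket -> illegal
W mobility = 9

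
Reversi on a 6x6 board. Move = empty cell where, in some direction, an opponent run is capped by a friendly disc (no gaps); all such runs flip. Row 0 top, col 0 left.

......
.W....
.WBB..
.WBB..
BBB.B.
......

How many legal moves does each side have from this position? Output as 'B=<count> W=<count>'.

-- B to move --
(0,0): flips 1 -> legal
(0,1): flips 3 -> legal
(0,2): no bracket -> illegal
(1,0): flips 1 -> legal
(1,2): no bracket -> illegal
(2,0): flips 2 -> legal
(3,0): flips 1 -> legal
B mobility = 5
-- W to move --
(1,2): no bracket -> illegal
(1,3): flips 1 -> legal
(1,4): no bracket -> illegal
(2,4): flips 2 -> legal
(3,0): no bracket -> illegal
(3,4): flips 2 -> legal
(3,5): no bracket -> illegal
(4,3): flips 1 -> legal
(4,5): no bracket -> illegal
(5,0): no bracket -> illegal
(5,1): flips 1 -> legal
(5,2): no bracket -> illegal
(5,3): flips 1 -> legal
(5,4): no bracket -> illegal
(5,5): flips 3 -> legal
W mobility = 7

Answer: B=5 W=7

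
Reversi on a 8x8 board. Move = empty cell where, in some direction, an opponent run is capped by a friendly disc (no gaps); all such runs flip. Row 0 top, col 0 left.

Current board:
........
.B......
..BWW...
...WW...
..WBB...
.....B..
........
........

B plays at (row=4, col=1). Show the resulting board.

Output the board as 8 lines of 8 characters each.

Answer: ........
.B......
..BWW...
...WW...
.BBBB...
.....B..
........
........

Derivation:
Place B at (4,1); scan 8 dirs for brackets.
Dir NW: first cell '.' (not opp) -> no flip
Dir N: first cell '.' (not opp) -> no flip
Dir NE: first cell '.' (not opp) -> no flip
Dir W: first cell '.' (not opp) -> no flip
Dir E: opp run (4,2) capped by B -> flip
Dir SW: first cell '.' (not opp) -> no flip
Dir S: first cell '.' (not opp) -> no flip
Dir SE: first cell '.' (not opp) -> no flip
All flips: (4,2)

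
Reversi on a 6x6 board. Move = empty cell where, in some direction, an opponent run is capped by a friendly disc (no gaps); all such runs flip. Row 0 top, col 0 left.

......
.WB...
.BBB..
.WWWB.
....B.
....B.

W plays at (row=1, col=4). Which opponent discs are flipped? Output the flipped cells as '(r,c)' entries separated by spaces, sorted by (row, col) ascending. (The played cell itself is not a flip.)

Answer: (2,3)

Derivation:
Dir NW: first cell '.' (not opp) -> no flip
Dir N: first cell '.' (not opp) -> no flip
Dir NE: first cell '.' (not opp) -> no flip
Dir W: first cell '.' (not opp) -> no flip
Dir E: first cell '.' (not opp) -> no flip
Dir SW: opp run (2,3) capped by W -> flip
Dir S: first cell '.' (not opp) -> no flip
Dir SE: first cell '.' (not opp) -> no flip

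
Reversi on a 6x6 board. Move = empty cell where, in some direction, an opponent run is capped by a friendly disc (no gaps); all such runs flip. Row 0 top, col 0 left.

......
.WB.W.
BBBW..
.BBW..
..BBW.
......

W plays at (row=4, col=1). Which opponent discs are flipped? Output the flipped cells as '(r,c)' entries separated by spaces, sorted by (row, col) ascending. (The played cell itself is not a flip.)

Answer: (2,1) (3,1) (3,2) (4,2) (4,3)

Derivation:
Dir NW: first cell '.' (not opp) -> no flip
Dir N: opp run (3,1) (2,1) capped by W -> flip
Dir NE: opp run (3,2) capped by W -> flip
Dir W: first cell '.' (not opp) -> no flip
Dir E: opp run (4,2) (4,3) capped by W -> flip
Dir SW: first cell '.' (not opp) -> no flip
Dir S: first cell '.' (not opp) -> no flip
Dir SE: first cell '.' (not opp) -> no flip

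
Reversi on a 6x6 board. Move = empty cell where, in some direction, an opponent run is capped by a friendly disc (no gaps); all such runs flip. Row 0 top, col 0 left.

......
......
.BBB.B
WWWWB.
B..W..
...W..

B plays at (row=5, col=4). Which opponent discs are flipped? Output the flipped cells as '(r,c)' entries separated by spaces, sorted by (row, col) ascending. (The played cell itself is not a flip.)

Dir NW: opp run (4,3) (3,2) capped by B -> flip
Dir N: first cell '.' (not opp) -> no flip
Dir NE: first cell '.' (not opp) -> no flip
Dir W: opp run (5,3), next='.' -> no flip
Dir E: first cell '.' (not opp) -> no flip
Dir SW: edge -> no flip
Dir S: edge -> no flip
Dir SE: edge -> no flip

Answer: (3,2) (4,3)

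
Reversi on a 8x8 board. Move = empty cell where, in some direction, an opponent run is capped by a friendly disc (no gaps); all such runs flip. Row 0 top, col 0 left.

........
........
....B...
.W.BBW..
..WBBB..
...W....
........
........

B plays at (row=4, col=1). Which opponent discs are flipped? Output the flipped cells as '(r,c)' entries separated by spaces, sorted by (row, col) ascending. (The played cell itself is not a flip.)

Answer: (4,2)

Derivation:
Dir NW: first cell '.' (not opp) -> no flip
Dir N: opp run (3,1), next='.' -> no flip
Dir NE: first cell '.' (not opp) -> no flip
Dir W: first cell '.' (not opp) -> no flip
Dir E: opp run (4,2) capped by B -> flip
Dir SW: first cell '.' (not opp) -> no flip
Dir S: first cell '.' (not opp) -> no flip
Dir SE: first cell '.' (not opp) -> no flip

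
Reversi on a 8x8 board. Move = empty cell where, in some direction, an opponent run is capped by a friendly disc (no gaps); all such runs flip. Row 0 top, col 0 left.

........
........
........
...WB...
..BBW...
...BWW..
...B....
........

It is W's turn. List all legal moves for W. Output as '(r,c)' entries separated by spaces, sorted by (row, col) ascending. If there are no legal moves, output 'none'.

(2,3): no bracket -> illegal
(2,4): flips 1 -> legal
(2,5): no bracket -> illegal
(3,1): no bracket -> illegal
(3,2): flips 1 -> legal
(3,5): flips 1 -> legal
(4,1): flips 2 -> legal
(4,5): no bracket -> illegal
(5,1): flips 1 -> legal
(5,2): flips 1 -> legal
(6,2): flips 1 -> legal
(6,4): no bracket -> illegal
(7,2): flips 1 -> legal
(7,3): flips 3 -> legal
(7,4): no bracket -> illegal

Answer: (2,4) (3,2) (3,5) (4,1) (5,1) (5,2) (6,2) (7,2) (7,3)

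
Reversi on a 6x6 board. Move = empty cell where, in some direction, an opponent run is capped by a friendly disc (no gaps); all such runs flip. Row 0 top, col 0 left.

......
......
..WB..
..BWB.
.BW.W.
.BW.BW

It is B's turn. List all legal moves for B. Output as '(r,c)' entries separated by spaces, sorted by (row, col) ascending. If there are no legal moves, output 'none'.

(1,1): no bracket -> illegal
(1,2): flips 1 -> legal
(1,3): no bracket -> illegal
(2,1): flips 1 -> legal
(2,4): flips 2 -> legal
(3,1): no bracket -> illegal
(3,5): no bracket -> illegal
(4,3): flips 2 -> legal
(4,5): no bracket -> illegal
(5,3): flips 1 -> legal

Answer: (1,2) (2,1) (2,4) (4,3) (5,3)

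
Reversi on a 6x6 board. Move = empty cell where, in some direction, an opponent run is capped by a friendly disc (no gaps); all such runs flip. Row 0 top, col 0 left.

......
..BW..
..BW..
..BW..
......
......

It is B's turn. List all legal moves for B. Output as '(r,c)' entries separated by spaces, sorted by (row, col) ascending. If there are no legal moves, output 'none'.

Answer: (0,4) (1,4) (2,4) (3,4) (4,4)

Derivation:
(0,2): no bracket -> illegal
(0,3): no bracket -> illegal
(0,4): flips 1 -> legal
(1,4): flips 2 -> legal
(2,4): flips 1 -> legal
(3,4): flips 2 -> legal
(4,2): no bracket -> illegal
(4,3): no bracket -> illegal
(4,4): flips 1 -> legal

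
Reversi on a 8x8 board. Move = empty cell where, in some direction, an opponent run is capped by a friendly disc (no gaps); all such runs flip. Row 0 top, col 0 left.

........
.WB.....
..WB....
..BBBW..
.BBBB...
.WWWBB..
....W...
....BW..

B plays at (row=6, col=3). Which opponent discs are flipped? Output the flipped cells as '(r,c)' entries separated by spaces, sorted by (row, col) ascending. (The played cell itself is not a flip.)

Dir NW: opp run (5,2) capped by B -> flip
Dir N: opp run (5,3) capped by B -> flip
Dir NE: first cell 'B' (not opp) -> no flip
Dir W: first cell '.' (not opp) -> no flip
Dir E: opp run (6,4), next='.' -> no flip
Dir SW: first cell '.' (not opp) -> no flip
Dir S: first cell '.' (not opp) -> no flip
Dir SE: first cell 'B' (not opp) -> no flip

Answer: (5,2) (5,3)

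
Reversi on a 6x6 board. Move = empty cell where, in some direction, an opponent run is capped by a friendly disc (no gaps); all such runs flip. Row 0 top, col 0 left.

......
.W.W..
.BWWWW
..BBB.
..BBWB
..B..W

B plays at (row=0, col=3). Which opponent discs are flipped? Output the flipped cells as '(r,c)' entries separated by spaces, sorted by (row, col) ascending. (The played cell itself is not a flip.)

Dir NW: edge -> no flip
Dir N: edge -> no flip
Dir NE: edge -> no flip
Dir W: first cell '.' (not opp) -> no flip
Dir E: first cell '.' (not opp) -> no flip
Dir SW: first cell '.' (not opp) -> no flip
Dir S: opp run (1,3) (2,3) capped by B -> flip
Dir SE: first cell '.' (not opp) -> no flip

Answer: (1,3) (2,3)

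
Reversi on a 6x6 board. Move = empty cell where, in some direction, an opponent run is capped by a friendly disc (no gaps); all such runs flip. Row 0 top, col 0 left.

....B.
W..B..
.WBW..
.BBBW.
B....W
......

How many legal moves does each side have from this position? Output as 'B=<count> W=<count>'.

-- B to move --
(0,0): no bracket -> illegal
(0,1): no bracket -> illegal
(1,1): flips 1 -> legal
(1,2): no bracket -> illegal
(1,4): flips 1 -> legal
(2,0): flips 1 -> legal
(2,4): flips 1 -> legal
(2,5): no bracket -> illegal
(3,0): no bracket -> illegal
(3,5): flips 1 -> legal
(4,3): no bracket -> illegal
(4,4): no bracket -> illegal
(5,4): no bracket -> illegal
(5,5): no bracket -> illegal
B mobility = 5
-- W to move --
(0,2): no bracket -> illegal
(0,3): flips 1 -> legal
(0,5): no bracket -> illegal
(1,1): no bracket -> illegal
(1,2): no bracket -> illegal
(1,4): no bracket -> illegal
(1,5): no bracket -> illegal
(2,0): no bracket -> illegal
(2,4): no bracket -> illegal
(3,0): flips 3 -> legal
(4,1): flips 2 -> legal
(4,2): no bracket -> illegal
(4,3): flips 2 -> legal
(4,4): no bracket -> illegal
(5,0): no bracket -> illegal
(5,1): no bracket -> illegal
W mobility = 4

Answer: B=5 W=4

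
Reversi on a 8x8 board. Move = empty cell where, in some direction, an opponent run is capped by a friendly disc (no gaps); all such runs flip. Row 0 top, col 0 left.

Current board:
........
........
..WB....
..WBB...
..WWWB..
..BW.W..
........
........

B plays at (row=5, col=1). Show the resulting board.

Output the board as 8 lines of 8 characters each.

Place B at (5,1); scan 8 dirs for brackets.
Dir NW: first cell '.' (not opp) -> no flip
Dir N: first cell '.' (not opp) -> no flip
Dir NE: opp run (4,2) capped by B -> flip
Dir W: first cell '.' (not opp) -> no flip
Dir E: first cell 'B' (not opp) -> no flip
Dir SW: first cell '.' (not opp) -> no flip
Dir S: first cell '.' (not opp) -> no flip
Dir SE: first cell '.' (not opp) -> no flip
All flips: (4,2)

Answer: ........
........
..WB....
..WBB...
..BWWB..
.BBW.W..
........
........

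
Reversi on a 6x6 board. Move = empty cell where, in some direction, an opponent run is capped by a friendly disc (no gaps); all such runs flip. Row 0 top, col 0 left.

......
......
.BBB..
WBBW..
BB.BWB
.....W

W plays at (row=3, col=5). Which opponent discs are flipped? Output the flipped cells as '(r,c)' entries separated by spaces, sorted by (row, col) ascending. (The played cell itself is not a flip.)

Answer: (4,5)

Derivation:
Dir NW: first cell '.' (not opp) -> no flip
Dir N: first cell '.' (not opp) -> no flip
Dir NE: edge -> no flip
Dir W: first cell '.' (not opp) -> no flip
Dir E: edge -> no flip
Dir SW: first cell 'W' (not opp) -> no flip
Dir S: opp run (4,5) capped by W -> flip
Dir SE: edge -> no flip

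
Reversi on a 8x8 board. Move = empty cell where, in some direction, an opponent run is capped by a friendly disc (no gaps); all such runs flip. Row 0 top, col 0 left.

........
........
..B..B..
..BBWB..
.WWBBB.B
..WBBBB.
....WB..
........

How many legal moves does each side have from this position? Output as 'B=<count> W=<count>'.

Answer: B=12 W=10

Derivation:
-- B to move --
(2,3): flips 1 -> legal
(2,4): flips 1 -> legal
(3,0): no bracket -> illegal
(3,1): flips 1 -> legal
(4,0): flips 2 -> legal
(5,0): flips 1 -> legal
(5,1): flips 2 -> legal
(6,1): flips 1 -> legal
(6,2): flips 2 -> legal
(6,3): flips 1 -> legal
(7,3): flips 1 -> legal
(7,4): flips 1 -> legal
(7,5): flips 1 -> legal
B mobility = 12
-- W to move --
(1,1): no bracket -> illegal
(1,2): flips 2 -> legal
(1,3): no bracket -> illegal
(1,4): no bracket -> illegal
(1,5): no bracket -> illegal
(1,6): flips 1 -> legal
(2,1): no bracket -> illegal
(2,3): flips 1 -> legal
(2,4): flips 1 -> legal
(2,6): no bracket -> illegal
(3,1): flips 2 -> legal
(3,6): flips 1 -> legal
(3,7): no bracket -> illegal
(4,6): flips 4 -> legal
(5,7): flips 4 -> legal
(6,2): no bracket -> illegal
(6,3): no bracket -> illegal
(6,6): flips 1 -> legal
(6,7): flips 2 -> legal
(7,4): no bracket -> illegal
(7,5): no bracket -> illegal
(7,6): no bracket -> illegal
W mobility = 10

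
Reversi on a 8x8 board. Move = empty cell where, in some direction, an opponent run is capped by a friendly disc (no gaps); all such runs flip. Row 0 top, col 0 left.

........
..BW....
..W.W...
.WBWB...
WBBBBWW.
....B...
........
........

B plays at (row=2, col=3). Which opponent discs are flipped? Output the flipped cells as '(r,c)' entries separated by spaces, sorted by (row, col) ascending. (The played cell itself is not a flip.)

Dir NW: first cell 'B' (not opp) -> no flip
Dir N: opp run (1,3), next='.' -> no flip
Dir NE: first cell '.' (not opp) -> no flip
Dir W: opp run (2,2), next='.' -> no flip
Dir E: opp run (2,4), next='.' -> no flip
Dir SW: first cell 'B' (not opp) -> no flip
Dir S: opp run (3,3) capped by B -> flip
Dir SE: first cell 'B' (not opp) -> no flip

Answer: (3,3)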